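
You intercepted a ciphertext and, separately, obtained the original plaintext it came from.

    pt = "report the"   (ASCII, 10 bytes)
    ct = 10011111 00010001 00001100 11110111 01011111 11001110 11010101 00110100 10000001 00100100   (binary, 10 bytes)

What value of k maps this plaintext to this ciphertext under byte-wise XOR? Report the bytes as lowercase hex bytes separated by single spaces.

ed 74 7c 98 2d ba f5 40 e9 41

Since ct = pt ⊕ k, XORing both sides with pt gives k = pt ⊕ ct.
114 XOR 159 = 237
101 XOR  17 = 116
112 XOR  12 = 124
111 XOR 247 = 152
114 XOR  95 =  45
116 XOR 206 = 186
 32 XOR 213 = 245
116 XOR  52 =  64
104 XOR 129 = 233
101 XOR  36 =  65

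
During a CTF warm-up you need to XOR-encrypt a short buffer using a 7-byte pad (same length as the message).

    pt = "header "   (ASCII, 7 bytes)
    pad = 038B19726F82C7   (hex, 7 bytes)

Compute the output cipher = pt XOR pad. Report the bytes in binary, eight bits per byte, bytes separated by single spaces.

104 xor   3 = 107
101 xor 139 = 238
 97 xor  25 = 120
100 xor 114 =  22
101 xor 111 =  10
114 xor 130 = 240
 32 xor 199 = 231

01101011 11101110 01111000 00010110 00001010 11110000 11100111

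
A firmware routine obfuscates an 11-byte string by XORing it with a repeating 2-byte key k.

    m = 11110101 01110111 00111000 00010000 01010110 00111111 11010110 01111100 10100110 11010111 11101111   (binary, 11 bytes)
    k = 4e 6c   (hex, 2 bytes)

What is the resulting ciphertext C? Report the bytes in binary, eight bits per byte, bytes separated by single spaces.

The 2-byte key repeats, so the effective keystream is 4e 6c 4e 6c 4e 6c 4e 6c 4e 6c 4e.
byte 0: 245 ⊕  78 = 187
byte 1: 119 ⊕ 108 =  27
byte 2:  56 ⊕  78 = 118
byte 3:  16 ⊕ 108 = 124
byte 4:  86 ⊕  78 =  24
byte 5:  63 ⊕ 108 =  83
byte 6: 214 ⊕  78 = 152
byte 7: 124 ⊕ 108 =  16
byte 8: 166 ⊕  78 = 232
byte 9: 215 ⊕ 108 = 187
byte 10: 239 ⊕  78 = 161

10111011 00011011 01110110 01111100 00011000 01010011 10011000 00010000 11101000 10111011 10100001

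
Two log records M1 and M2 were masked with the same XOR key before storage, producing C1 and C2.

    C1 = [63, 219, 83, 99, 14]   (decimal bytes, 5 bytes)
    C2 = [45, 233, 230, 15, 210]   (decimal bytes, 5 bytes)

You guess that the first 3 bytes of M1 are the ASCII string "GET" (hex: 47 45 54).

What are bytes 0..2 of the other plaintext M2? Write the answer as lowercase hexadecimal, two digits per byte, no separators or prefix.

First, C1 ⊕ C2 = (M1 ⊕ K) ⊕ (M2 ⊕ K) = M1 ⊕ M2, so the key drops out. Then M2 = (M1 ⊕ M2) ⊕ M1 over the first 3 bytes.
byte 0: (3f ^ 2d) ^ 47 = 12 ^ 47 = 55
byte 1: (db ^ e9) ^ 45 = 32 ^ 45 = 77
byte 2: (53 ^ e6) ^ 54 = b5 ^ 54 = e1

5577e1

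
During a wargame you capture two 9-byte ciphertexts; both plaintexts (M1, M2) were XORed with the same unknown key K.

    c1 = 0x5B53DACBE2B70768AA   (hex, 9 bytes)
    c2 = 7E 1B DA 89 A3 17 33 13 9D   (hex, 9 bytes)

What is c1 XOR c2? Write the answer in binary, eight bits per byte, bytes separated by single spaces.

c1 ⊕ c2 = (M1 ⊕ K) ⊕ (M2 ⊕ K) = M1 ⊕ M2 — the shared key cancels under XOR.
 91 XOR 126 =  37
 83 XOR  27 =  72
218 XOR 218 =   0
203 XOR 137 =  66
226 XOR 163 =  65
183 XOR  23 = 160
  7 XOR  51 =  52
104 XOR  19 = 123
170 XOR 157 =  55

00100101 01001000 00000000 01000010 01000001 10100000 00110100 01111011 00110111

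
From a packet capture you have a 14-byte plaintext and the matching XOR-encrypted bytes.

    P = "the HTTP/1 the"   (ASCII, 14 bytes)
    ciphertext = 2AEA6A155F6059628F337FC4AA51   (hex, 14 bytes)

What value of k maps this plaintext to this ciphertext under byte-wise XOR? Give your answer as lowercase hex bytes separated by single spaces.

Since ciphertext = P ⊕ k, XORing both sides with P gives k = P ⊕ ciphertext.
byte 0: 74 xor 2a = 5e
byte 1: 68 xor ea = 82
byte 2: 65 xor 6a = 0f
byte 3: 20 xor 15 = 35
byte 4: 48 xor 5f = 17
byte 5: 54 xor 60 = 34
byte 6: 54 xor 59 = 0d
byte 7: 50 xor 62 = 32
byte 8: 2f xor 8f = a0
byte 9: 31 xor 33 = 02
byte 10: 20 xor 7f = 5f
byte 11: 74 xor c4 = b0
byte 12: 68 xor aa = c2
byte 13: 65 xor 51 = 34

5e 82 0f 35 17 34 0d 32 a0 02 5f b0 c2 34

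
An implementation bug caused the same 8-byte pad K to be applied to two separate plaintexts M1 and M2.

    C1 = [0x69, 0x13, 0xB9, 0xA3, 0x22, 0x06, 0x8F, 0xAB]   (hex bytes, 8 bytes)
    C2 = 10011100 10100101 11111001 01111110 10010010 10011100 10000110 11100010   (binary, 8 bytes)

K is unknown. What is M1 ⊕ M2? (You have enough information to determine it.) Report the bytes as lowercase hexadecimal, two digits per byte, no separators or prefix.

C1 ⊕ C2 = (M1 ⊕ K) ⊕ (M2 ⊕ K) = M1 ⊕ M2 — the shared key cancels under XOR.
byte 0: 69 xor 9c = f5
byte 1: 13 xor a5 = b6
byte 2: b9 xor f9 = 40
byte 3: a3 xor 7e = dd
byte 4: 22 xor 92 = b0
byte 5: 06 xor 9c = 9a
byte 6: 8f xor 86 = 09
byte 7: ab xor e2 = 49

f5b640ddb09a0949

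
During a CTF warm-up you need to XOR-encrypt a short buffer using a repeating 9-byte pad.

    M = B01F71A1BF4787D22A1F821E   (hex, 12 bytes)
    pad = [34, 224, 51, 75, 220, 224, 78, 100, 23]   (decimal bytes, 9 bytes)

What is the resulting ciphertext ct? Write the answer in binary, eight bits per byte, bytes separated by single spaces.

The 9-byte key repeats, so the effective keystream is 22 e0 33 4b dc e0 4e 64 17 22 e0 33.
byte 0: 10110000 xor 00100010 = 10010010
byte 1: 00011111 xor 11100000 = 11111111
byte 2: 01110001 xor 00110011 = 01000010
byte 3: 10100001 xor 01001011 = 11101010
byte 4: 10111111 xor 11011100 = 01100011
byte 5: 01000111 xor 11100000 = 10100111
byte 6: 10000111 xor 01001110 = 11001001
byte 7: 11010010 xor 01100100 = 10110110
byte 8: 00101010 xor 00010111 = 00111101
byte 9: 00011111 xor 00100010 = 00111101
byte 10: 10000010 xor 11100000 = 01100010
byte 11: 00011110 xor 00110011 = 00101101

10010010 11111111 01000010 11101010 01100011 10100111 11001001 10110110 00111101 00111101 01100010 00101101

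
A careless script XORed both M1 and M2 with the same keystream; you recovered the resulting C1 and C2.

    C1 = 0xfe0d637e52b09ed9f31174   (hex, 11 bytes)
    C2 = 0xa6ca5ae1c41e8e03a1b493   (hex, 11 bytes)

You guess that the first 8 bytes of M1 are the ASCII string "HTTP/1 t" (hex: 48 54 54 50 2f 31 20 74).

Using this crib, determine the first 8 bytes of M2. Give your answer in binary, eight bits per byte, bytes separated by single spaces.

First, C1 ⊕ C2 = (M1 ⊕ K) ⊕ (M2 ⊕ K) = M1 ⊕ M2, so the key drops out. Then M2 = (M1 ⊕ M2) ⊕ M1 over the first 8 bytes.
byte 0: (fe xor a6) xor 48 = 58 xor 48 = 10
byte 1: (0d xor ca) xor 54 = c7 xor 54 = 93
byte 2: (63 xor 5a) xor 54 = 39 xor 54 = 6d
byte 3: (7e xor e1) xor 50 = 9f xor 50 = cf
byte 4: (52 xor c4) xor 2f = 96 xor 2f = b9
byte 5: (b0 xor 1e) xor 31 = ae xor 31 = 9f
byte 6: (9e xor 8e) xor 20 = 10 xor 20 = 30
byte 7: (d9 xor 03) xor 74 = da xor 74 = ae

00010000 10010011 01101101 11001111 10111001 10011111 00110000 10101110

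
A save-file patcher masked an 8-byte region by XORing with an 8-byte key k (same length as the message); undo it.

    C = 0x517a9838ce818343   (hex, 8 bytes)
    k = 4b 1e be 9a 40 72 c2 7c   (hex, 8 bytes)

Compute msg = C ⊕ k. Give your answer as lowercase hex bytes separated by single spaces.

1a 64 26 a2 8e f3 41 3f

byte 0: 51 ⊕ 4b = 1a
byte 1: 7a ⊕ 1e = 64
byte 2: 98 ⊕ be = 26
byte 3: 38 ⊕ 9a = a2
byte 4: ce ⊕ 40 = 8e
byte 5: 81 ⊕ 72 = f3
byte 6: 83 ⊕ c2 = 41
byte 7: 43 ⊕ 7c = 3f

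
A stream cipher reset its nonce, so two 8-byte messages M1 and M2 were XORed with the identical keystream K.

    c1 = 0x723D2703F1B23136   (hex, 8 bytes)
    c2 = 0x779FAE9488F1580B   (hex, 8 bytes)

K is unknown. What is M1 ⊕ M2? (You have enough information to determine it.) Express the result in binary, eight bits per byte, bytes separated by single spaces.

00000101 10100010 10001001 10010111 01111001 01000011 01101001 00111101

c1 ⊕ c2 = (M1 ⊕ K) ⊕ (M2 ⊕ K) = M1 ⊕ M2 — the shared key cancels under XOR.
72 ⊕ 77 = 05
3d ⊕ 9f = a2
27 ⊕ ae = 89
03 ⊕ 94 = 97
f1 ⊕ 88 = 79
b2 ⊕ f1 = 43
31 ⊕ 58 = 69
36 ⊕ 0b = 3d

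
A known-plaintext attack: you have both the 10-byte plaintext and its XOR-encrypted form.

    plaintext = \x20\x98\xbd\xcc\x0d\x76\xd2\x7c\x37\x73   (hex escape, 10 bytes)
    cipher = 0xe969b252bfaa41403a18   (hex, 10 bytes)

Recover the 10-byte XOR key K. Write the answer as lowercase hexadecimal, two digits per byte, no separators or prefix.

Since cipher = plaintext ⊕ K, XORing both sides with plaintext gives K = plaintext ⊕ cipher.
byte 0: 20 ^ e9 = c9
byte 1: 98 ^ 69 = f1
byte 2: bd ^ b2 = 0f
byte 3: cc ^ 52 = 9e
byte 4: 0d ^ bf = b2
byte 5: 76 ^ aa = dc
byte 6: d2 ^ 41 = 93
byte 7: 7c ^ 40 = 3c
byte 8: 37 ^ 3a = 0d
byte 9: 73 ^ 18 = 6b

c9f10f9eb2dc933c0d6b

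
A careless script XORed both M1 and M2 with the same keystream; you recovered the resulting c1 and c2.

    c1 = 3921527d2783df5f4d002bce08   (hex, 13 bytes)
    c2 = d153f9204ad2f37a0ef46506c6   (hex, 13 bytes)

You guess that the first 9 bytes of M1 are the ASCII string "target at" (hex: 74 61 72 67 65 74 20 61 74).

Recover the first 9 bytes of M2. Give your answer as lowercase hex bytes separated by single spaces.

9c 13 d9 3a 08 25 0c 44 37

First, c1 ⊕ c2 = (M1 ⊕ K) ⊕ (M2 ⊕ K) = M1 ⊕ M2, so the key drops out. Then M2 = (M1 ⊕ M2) ⊕ M1 over the first 9 bytes.
byte 0: (39 ^ d1) ^ 74 = e8 ^ 74 = 9c
byte 1: (21 ^ 53) ^ 61 = 72 ^ 61 = 13
byte 2: (52 ^ f9) ^ 72 = ab ^ 72 = d9
byte 3: (7d ^ 20) ^ 67 = 5d ^ 67 = 3a
byte 4: (27 ^ 4a) ^ 65 = 6d ^ 65 = 08
byte 5: (83 ^ d2) ^ 74 = 51 ^ 74 = 25
byte 6: (df ^ f3) ^ 20 = 2c ^ 20 = 0c
byte 7: (5f ^ 7a) ^ 61 = 25 ^ 61 = 44
byte 8: (4d ^ 0e) ^ 74 = 43 ^ 74 = 37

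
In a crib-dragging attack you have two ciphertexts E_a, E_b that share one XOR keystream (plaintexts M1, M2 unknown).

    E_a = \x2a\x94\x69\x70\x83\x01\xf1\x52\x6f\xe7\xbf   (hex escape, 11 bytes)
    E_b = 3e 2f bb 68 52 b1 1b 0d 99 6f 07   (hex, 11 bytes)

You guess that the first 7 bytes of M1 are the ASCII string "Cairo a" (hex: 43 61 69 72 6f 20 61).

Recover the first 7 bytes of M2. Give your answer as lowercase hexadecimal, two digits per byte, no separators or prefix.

First, E_a ⊕ E_b = (M1 ⊕ K) ⊕ (M2 ⊕ K) = M1 ⊕ M2, so the key drops out. Then M2 = (M1 ⊕ M2) ⊕ M1 over the first 7 bytes.
byte 0: (2a ⊕ 3e) ⊕ 43 = 14 ⊕ 43 = 57
byte 1: (94 ⊕ 2f) ⊕ 61 = bb ⊕ 61 = da
byte 2: (69 ⊕ bb) ⊕ 69 = d2 ⊕ 69 = bb
byte 3: (70 ⊕ 68) ⊕ 72 = 18 ⊕ 72 = 6a
byte 4: (83 ⊕ 52) ⊕ 6f = d1 ⊕ 6f = be
byte 5: (01 ⊕ b1) ⊕ 20 = b0 ⊕ 20 = 90
byte 6: (f1 ⊕ 1b) ⊕ 61 = ea ⊕ 61 = 8b

57dabb6abe908b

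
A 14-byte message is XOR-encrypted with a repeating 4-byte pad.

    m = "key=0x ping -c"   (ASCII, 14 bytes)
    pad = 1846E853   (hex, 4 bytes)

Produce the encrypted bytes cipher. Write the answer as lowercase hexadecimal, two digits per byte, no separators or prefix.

The 4-byte key repeats, so the effective keystream is 18 46 e8 53 18 46 e8 53 18 46 e8 53 18 46.
byte 0: 6b ^ 18 = 73
byte 1: 65 ^ 46 = 23
byte 2: 79 ^ e8 = 91
byte 3: 3d ^ 53 = 6e
byte 4: 30 ^ 18 = 28
byte 5: 78 ^ 46 = 3e
byte 6: 20 ^ e8 = c8
byte 7: 70 ^ 53 = 23
byte 8: 69 ^ 18 = 71
byte 9: 6e ^ 46 = 28
byte 10: 67 ^ e8 = 8f
byte 11: 20 ^ 53 = 73
byte 12: 2d ^ 18 = 35
byte 13: 63 ^ 46 = 25

7323916e283ec82371288f733525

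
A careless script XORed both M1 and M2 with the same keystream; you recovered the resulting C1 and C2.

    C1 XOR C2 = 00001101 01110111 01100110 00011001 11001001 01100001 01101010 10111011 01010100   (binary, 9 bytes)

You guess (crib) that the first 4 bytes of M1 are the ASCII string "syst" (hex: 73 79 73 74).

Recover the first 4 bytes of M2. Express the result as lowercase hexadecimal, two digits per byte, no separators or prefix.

7e0e156d

Since C1 ⊕ C2 = M1 ⊕ M2, XORing with the guessed M1 bytes yields the corresponding M2 bytes: M2 = (C1 ⊕ C2) ⊕ M1.
byte 0: 0d ^ 73 = 7e
byte 1: 77 ^ 79 = 0e
byte 2: 66 ^ 73 = 15
byte 3: 19 ^ 74 = 6d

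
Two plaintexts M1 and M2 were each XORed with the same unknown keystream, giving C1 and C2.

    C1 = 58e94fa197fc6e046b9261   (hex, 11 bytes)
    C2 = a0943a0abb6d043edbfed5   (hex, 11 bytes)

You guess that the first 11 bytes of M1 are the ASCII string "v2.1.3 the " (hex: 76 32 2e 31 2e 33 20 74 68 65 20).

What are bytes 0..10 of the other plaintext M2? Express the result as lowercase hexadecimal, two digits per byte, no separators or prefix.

8e4f5b9a02a24a4ed80994

First, C1 ⊕ C2 = (M1 ⊕ K) ⊕ (M2 ⊕ K) = M1 ⊕ M2, so the key drops out. Then M2 = (M1 ⊕ M2) ⊕ M1 over the first 11 bytes.
byte 0: (58 XOR a0) XOR 76 = f8 XOR 76 = 8e
byte 1: (e9 XOR 94) XOR 32 = 7d XOR 32 = 4f
byte 2: (4f XOR 3a) XOR 2e = 75 XOR 2e = 5b
byte 3: (a1 XOR 0a) XOR 31 = ab XOR 31 = 9a
byte 4: (97 XOR bb) XOR 2e = 2c XOR 2e = 02
byte 5: (fc XOR 6d) XOR 33 = 91 XOR 33 = a2
byte 6: (6e XOR 04) XOR 20 = 6a XOR 20 = 4a
byte 7: (04 XOR 3e) XOR 74 = 3a XOR 74 = 4e
byte 8: (6b XOR db) XOR 68 = b0 XOR 68 = d8
byte 9: (92 XOR fe) XOR 65 = 6c XOR 65 = 09
byte 10: (61 XOR d5) XOR 20 = b4 XOR 20 = 94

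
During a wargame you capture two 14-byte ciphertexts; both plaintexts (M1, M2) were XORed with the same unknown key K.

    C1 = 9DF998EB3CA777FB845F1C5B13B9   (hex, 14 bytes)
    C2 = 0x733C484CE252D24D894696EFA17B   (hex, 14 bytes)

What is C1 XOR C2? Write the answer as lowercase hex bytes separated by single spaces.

ee c5 d0 a7 de f5 a5 b6 0d 19 8a b4 b2 c2

C1 ⊕ C2 = (M1 ⊕ K) ⊕ (M2 ⊕ K) = M1 ⊕ M2 — the shared key cancels under XOR.
byte 0: 9d XOR 73 = ee
byte 1: f9 XOR 3c = c5
byte 2: 98 XOR 48 = d0
byte 3: eb XOR 4c = a7
byte 4: 3c XOR e2 = de
byte 5: a7 XOR 52 = f5
byte 6: 77 XOR d2 = a5
byte 7: fb XOR 4d = b6
byte 8: 84 XOR 89 = 0d
byte 9: 5f XOR 46 = 19
byte 10: 1c XOR 96 = 8a
byte 11: 5b XOR ef = b4
byte 12: 13 XOR a1 = b2
byte 13: b9 XOR 7b = c2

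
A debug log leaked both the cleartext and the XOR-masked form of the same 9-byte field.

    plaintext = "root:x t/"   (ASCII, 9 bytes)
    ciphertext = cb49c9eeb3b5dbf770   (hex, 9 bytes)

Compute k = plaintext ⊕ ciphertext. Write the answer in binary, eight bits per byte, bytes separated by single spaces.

10111001 00100110 10100110 10011010 10001001 11001101 11111011 10000011 01011111

Since ciphertext = plaintext ⊕ k, XORing both sides with plaintext gives k = plaintext ⊕ ciphertext.
72 XOR cb = b9
6f XOR 49 = 26
6f XOR c9 = a6
74 XOR ee = 9a
3a XOR b3 = 89
78 XOR b5 = cd
20 XOR db = fb
74 XOR f7 = 83
2f XOR 70 = 5f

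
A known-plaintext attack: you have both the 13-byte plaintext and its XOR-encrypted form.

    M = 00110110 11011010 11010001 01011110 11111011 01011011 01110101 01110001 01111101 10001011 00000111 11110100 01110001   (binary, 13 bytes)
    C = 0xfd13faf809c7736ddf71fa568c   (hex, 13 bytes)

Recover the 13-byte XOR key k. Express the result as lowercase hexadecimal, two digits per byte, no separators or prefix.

cbc92ba6f29c061ca2fafda2fd

Since C = M ⊕ k, XORing both sides with M gives k = M ⊕ C.
 54 XOR 253 = 203
218 XOR  19 = 201
209 XOR 250 =  43
 94 XOR 248 = 166
251 XOR   9 = 242
 91 XOR 199 = 156
117 XOR 115 =   6
113 XOR 109 =  28
125 XOR 223 = 162
139 XOR 113 = 250
  7 XOR 250 = 253
244 XOR  86 = 162
113 XOR 140 = 253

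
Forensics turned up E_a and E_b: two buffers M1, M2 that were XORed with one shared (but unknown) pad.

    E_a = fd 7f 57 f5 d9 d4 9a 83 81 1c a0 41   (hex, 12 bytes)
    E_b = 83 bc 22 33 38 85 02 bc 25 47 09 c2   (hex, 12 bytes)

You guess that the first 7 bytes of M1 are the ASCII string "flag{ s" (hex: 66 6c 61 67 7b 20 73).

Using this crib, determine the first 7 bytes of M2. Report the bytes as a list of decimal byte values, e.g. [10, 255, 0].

[24, 175, 20, 161, 154, 113, 235]

First, E_a ⊕ E_b = (M1 ⊕ K) ⊕ (M2 ⊕ K) = M1 ⊕ M2, so the key drops out. Then M2 = (M1 ⊕ M2) ⊕ M1 over the first 7 bytes.
byte 0: (fd xor 83) xor 66 = 7e xor 66 = 18
byte 1: (7f xor bc) xor 6c = c3 xor 6c = af
byte 2: (57 xor 22) xor 61 = 75 xor 61 = 14
byte 3: (f5 xor 33) xor 67 = c6 xor 67 = a1
byte 4: (d9 xor 38) xor 7b = e1 xor 7b = 9a
byte 5: (d4 xor 85) xor 20 = 51 xor 20 = 71
byte 6: (9a xor 02) xor 73 = 98 xor 73 = eb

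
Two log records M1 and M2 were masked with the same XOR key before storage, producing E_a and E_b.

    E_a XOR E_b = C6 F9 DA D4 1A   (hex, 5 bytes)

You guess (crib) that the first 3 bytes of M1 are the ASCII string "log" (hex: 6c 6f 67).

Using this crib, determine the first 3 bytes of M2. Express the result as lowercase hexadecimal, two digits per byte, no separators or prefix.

aa96bd

Since E_a ⊕ E_b = M1 ⊕ M2, XORing with the guessed M1 bytes yields the corresponding M2 bytes: M2 = (E_a ⊕ E_b) ⊕ M1.
c6 XOR 6c = aa
f9 XOR 6f = 96
da XOR 67 = bd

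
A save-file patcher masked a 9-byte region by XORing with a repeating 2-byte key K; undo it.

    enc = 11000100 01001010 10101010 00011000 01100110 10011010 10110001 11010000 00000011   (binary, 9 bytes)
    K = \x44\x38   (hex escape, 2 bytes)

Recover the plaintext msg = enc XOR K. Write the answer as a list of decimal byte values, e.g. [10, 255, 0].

The 2-byte key repeats, so the effective keystream is 44 38 44 38 44 38 44 38 44.
byte 0: c4 ^ 44 = 80
byte 1: 4a ^ 38 = 72
byte 2: aa ^ 44 = ee
byte 3: 18 ^ 38 = 20
byte 4: 66 ^ 44 = 22
byte 5: 9a ^ 38 = a2
byte 6: b1 ^ 44 = f5
byte 7: d0 ^ 38 = e8
byte 8: 03 ^ 44 = 47

[128, 114, 238, 32, 34, 162, 245, 232, 71]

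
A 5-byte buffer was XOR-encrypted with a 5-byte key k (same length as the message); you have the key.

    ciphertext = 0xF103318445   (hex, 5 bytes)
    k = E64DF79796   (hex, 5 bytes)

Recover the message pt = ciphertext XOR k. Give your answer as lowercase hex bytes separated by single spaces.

XOR is its own inverse, so applying the key byte-wise gives the result directly.
f1 ⊕ e6 = 17
03 ⊕ 4d = 4e
31 ⊕ f7 = c6
84 ⊕ 97 = 13
45 ⊕ 96 = d3

17 4e c6 13 d3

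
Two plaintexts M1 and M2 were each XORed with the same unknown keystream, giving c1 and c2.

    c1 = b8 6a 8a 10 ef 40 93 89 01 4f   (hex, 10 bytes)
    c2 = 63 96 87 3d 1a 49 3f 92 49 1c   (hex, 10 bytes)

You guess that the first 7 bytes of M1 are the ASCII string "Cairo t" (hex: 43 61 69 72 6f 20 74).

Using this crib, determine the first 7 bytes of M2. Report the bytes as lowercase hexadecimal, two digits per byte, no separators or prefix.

989d645f9a29d8

First, c1 ⊕ c2 = (M1 ⊕ K) ⊕ (M2 ⊕ K) = M1 ⊕ M2, so the key drops out. Then M2 = (M1 ⊕ M2) ⊕ M1 over the first 7 bytes.
byte 0: (b8 XOR 63) XOR 43 = db XOR 43 = 98
byte 1: (6a XOR 96) XOR 61 = fc XOR 61 = 9d
byte 2: (8a XOR 87) XOR 69 = 0d XOR 69 = 64
byte 3: (10 XOR 3d) XOR 72 = 2d XOR 72 = 5f
byte 4: (ef XOR 1a) XOR 6f = f5 XOR 6f = 9a
byte 5: (40 XOR 49) XOR 20 = 09 XOR 20 = 29
byte 6: (93 XOR 3f) XOR 74 = ac XOR 74 = d8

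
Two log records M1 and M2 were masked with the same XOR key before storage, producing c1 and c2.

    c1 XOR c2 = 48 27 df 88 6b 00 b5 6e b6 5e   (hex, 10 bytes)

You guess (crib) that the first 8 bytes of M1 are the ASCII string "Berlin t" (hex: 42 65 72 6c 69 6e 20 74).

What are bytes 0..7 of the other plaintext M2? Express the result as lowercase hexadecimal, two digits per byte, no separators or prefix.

Since c1 ⊕ c2 = M1 ⊕ M2, XORing with the guessed M1 bytes yields the corresponding M2 bytes: M2 = (c1 ⊕ c2) ⊕ M1.
01001000 ^ 01000010 = 00001010
00100111 ^ 01100101 = 01000010
11011111 ^ 01110010 = 10101101
10001000 ^ 01101100 = 11100100
01101011 ^ 01101001 = 00000010
00000000 ^ 01101110 = 01101110
10110101 ^ 00100000 = 10010101
01101110 ^ 01110100 = 00011010

0a42ade4026e951a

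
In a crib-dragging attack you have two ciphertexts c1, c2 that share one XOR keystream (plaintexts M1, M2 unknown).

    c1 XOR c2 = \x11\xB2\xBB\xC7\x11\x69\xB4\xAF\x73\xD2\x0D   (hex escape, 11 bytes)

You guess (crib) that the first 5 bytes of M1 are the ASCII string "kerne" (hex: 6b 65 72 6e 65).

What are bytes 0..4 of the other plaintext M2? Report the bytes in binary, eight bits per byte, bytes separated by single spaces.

Since c1 ⊕ c2 = M1 ⊕ M2, XORing with the guessed M1 bytes yields the corresponding M2 bytes: M2 = (c1 ⊕ c2) ⊕ M1.
byte 0: 11 XOR 6b = 7a
byte 1: b2 XOR 65 = d7
byte 2: bb XOR 72 = c9
byte 3: c7 XOR 6e = a9
byte 4: 11 XOR 65 = 74

01111010 11010111 11001001 10101001 01110100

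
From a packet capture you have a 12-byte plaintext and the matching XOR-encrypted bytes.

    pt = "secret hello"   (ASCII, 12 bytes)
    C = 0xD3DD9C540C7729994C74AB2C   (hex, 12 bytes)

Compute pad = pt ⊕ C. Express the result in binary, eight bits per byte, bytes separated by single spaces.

Since C = pt ⊕ pad, XORing both sides with pt gives pad = pt ⊕ C.
73 xor d3 = a0
65 xor dd = b8
63 xor 9c = ff
72 xor 54 = 26
65 xor 0c = 69
74 xor 77 = 03
20 xor 29 = 09
68 xor 99 = f1
65 xor 4c = 29
6c xor 74 = 18
6c xor ab = c7
6f xor 2c = 43

10100000 10111000 11111111 00100110 01101001 00000011 00001001 11110001 00101001 00011000 11000111 01000011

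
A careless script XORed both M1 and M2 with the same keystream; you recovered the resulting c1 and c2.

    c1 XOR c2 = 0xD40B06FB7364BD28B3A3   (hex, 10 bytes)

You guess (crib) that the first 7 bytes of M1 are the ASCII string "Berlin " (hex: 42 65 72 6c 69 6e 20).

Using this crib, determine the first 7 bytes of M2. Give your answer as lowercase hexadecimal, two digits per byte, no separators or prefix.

Since c1 ⊕ c2 = M1 ⊕ M2, XORing with the guessed M1 bytes yields the corresponding M2 bytes: M2 = (c1 ⊕ c2) ⊕ M1.
d4 ⊕ 42 = 96
0b ⊕ 65 = 6e
06 ⊕ 72 = 74
fb ⊕ 6c = 97
73 ⊕ 69 = 1a
64 ⊕ 6e = 0a
bd ⊕ 20 = 9d

966e74971a0a9d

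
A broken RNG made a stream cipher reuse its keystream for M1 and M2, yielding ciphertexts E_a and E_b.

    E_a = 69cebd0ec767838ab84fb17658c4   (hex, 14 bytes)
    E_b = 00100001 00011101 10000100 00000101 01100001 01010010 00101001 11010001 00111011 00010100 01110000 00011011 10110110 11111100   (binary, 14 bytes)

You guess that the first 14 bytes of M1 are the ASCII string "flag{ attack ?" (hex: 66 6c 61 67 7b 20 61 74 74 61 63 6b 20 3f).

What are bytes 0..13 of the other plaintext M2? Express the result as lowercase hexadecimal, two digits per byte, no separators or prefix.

First, E_a ⊕ E_b = (M1 ⊕ K) ⊕ (M2 ⊕ K) = M1 ⊕ M2, so the key drops out. Then M2 = (M1 ⊕ M2) ⊕ M1 over the first 14 bytes.
byte 0: (69 xor 21) xor 66 = 48 xor 66 = 2e
byte 1: (ce xor 1d) xor 6c = d3 xor 6c = bf
byte 2: (bd xor 84) xor 61 = 39 xor 61 = 58
byte 3: (0e xor 05) xor 67 = 0b xor 67 = 6c
byte 4: (c7 xor 61) xor 7b = a6 xor 7b = dd
byte 5: (67 xor 52) xor 20 = 35 xor 20 = 15
byte 6: (83 xor 29) xor 61 = aa xor 61 = cb
byte 7: (8a xor d1) xor 74 = 5b xor 74 = 2f
byte 8: (b8 xor 3b) xor 74 = 83 xor 74 = f7
byte 9: (4f xor 14) xor 61 = 5b xor 61 = 3a
byte 10: (b1 xor 70) xor 63 = c1 xor 63 = a2
byte 11: (76 xor 1b) xor 6b = 6d xor 6b = 06
byte 12: (58 xor b6) xor 20 = ee xor 20 = ce
byte 13: (c4 xor fc) xor 3f = 38 xor 3f = 07

2ebf586cdd15cb2ff73aa206ce07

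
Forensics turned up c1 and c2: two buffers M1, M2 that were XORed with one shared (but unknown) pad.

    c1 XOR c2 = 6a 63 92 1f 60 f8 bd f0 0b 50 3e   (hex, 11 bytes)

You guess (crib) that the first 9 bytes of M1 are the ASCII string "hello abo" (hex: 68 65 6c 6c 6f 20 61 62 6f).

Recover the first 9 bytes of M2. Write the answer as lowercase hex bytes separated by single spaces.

Since c1 ⊕ c2 = M1 ⊕ M2, XORing with the guessed M1 bytes yields the corresponding M2 bytes: M2 = (c1 ⊕ c2) ⊕ M1.
6a XOR 68 = 02
63 XOR 65 = 06
92 XOR 6c = fe
1f XOR 6c = 73
60 XOR 6f = 0f
f8 XOR 20 = d8
bd XOR 61 = dc
f0 XOR 62 = 92
0b XOR 6f = 64

02 06 fe 73 0f d8 dc 92 64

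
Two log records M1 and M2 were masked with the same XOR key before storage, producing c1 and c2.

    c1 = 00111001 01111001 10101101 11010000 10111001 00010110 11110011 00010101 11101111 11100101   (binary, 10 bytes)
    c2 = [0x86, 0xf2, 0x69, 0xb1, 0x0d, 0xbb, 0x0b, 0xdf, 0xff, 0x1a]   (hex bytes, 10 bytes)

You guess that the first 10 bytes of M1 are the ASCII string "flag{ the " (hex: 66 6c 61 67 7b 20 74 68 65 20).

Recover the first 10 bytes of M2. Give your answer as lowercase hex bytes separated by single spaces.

First, c1 ⊕ c2 = (M1 ⊕ K) ⊕ (M2 ⊕ K) = M1 ⊕ M2, so the key drops out. Then M2 = (M1 ⊕ M2) ⊕ M1 over the first 10 bytes.
byte 0: (39 ⊕ 86) ⊕ 66 = bf ⊕ 66 = d9
byte 1: (79 ⊕ f2) ⊕ 6c = 8b ⊕ 6c = e7
byte 2: (ad ⊕ 69) ⊕ 61 = c4 ⊕ 61 = a5
byte 3: (d0 ⊕ b1) ⊕ 67 = 61 ⊕ 67 = 06
byte 4: (b9 ⊕ 0d) ⊕ 7b = b4 ⊕ 7b = cf
byte 5: (16 ⊕ bb) ⊕ 20 = ad ⊕ 20 = 8d
byte 6: (f3 ⊕ 0b) ⊕ 74 = f8 ⊕ 74 = 8c
byte 7: (15 ⊕ df) ⊕ 68 = ca ⊕ 68 = a2
byte 8: (ef ⊕ ff) ⊕ 65 = 10 ⊕ 65 = 75
byte 9: (e5 ⊕ 1a) ⊕ 20 = ff ⊕ 20 = df

d9 e7 a5 06 cf 8d 8c a2 75 df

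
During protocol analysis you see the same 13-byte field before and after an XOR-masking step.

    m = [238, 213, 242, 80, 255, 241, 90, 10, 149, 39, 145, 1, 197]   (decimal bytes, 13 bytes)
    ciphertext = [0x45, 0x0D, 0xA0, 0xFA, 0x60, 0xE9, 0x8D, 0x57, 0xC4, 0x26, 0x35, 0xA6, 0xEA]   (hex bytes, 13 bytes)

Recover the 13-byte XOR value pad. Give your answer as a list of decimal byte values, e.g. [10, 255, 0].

[171, 216, 82, 170, 159, 24, 215, 93, 81, 1, 164, 167, 47]

Since ciphertext = m ⊕ pad, XORing both sides with m gives pad = m ⊕ ciphertext.
238 ⊕  69 = 171
213 ⊕  13 = 216
242 ⊕ 160 =  82
 80 ⊕ 250 = 170
255 ⊕  96 = 159
241 ⊕ 233 =  24
 90 ⊕ 141 = 215
 10 ⊕  87 =  93
149 ⊕ 196 =  81
 39 ⊕  38 =   1
145 ⊕  53 = 164
  1 ⊕ 166 = 167
197 ⊕ 234 =  47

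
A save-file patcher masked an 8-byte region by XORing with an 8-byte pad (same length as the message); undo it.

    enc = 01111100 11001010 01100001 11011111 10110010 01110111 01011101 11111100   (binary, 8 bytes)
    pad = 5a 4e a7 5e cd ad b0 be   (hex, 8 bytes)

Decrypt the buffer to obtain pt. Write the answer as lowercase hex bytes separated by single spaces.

26 84 c6 81 7f da ed 42

XOR is its own inverse, so applying the key byte-wise gives the result directly.
byte 0: 7c xor 5a = 26
byte 1: ca xor 4e = 84
byte 2: 61 xor a7 = c6
byte 3: df xor 5e = 81
byte 4: b2 xor cd = 7f
byte 5: 77 xor ad = da
byte 6: 5d xor b0 = ed
byte 7: fc xor be = 42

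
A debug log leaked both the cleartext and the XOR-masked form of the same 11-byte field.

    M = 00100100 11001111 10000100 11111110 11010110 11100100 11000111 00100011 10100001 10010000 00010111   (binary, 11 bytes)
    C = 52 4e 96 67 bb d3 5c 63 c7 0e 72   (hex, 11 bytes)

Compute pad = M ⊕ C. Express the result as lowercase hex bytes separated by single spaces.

76 81 12 99 6d 37 9b 40 66 9e 65

Since C = M ⊕ pad, XORing both sides with M gives pad = M ⊕ C.
byte 0:  36 ⊕  82 = 118
byte 1: 207 ⊕  78 = 129
byte 2: 132 ⊕ 150 =  18
byte 3: 254 ⊕ 103 = 153
byte 4: 214 ⊕ 187 = 109
byte 5: 228 ⊕ 211 =  55
byte 6: 199 ⊕  92 = 155
byte 7:  35 ⊕  99 =  64
byte 8: 161 ⊕ 199 = 102
byte 9: 144 ⊕  14 = 158
byte 10:  23 ⊕ 114 = 101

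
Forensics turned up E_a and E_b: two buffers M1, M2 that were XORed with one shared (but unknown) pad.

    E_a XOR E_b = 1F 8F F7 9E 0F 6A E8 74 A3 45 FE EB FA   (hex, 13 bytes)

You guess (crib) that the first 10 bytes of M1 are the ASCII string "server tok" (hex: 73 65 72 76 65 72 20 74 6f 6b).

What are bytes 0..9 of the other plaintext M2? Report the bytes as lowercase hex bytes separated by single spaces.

Since E_a ⊕ E_b = M1 ⊕ M2, XORing with the guessed M1 bytes yields the corresponding M2 bytes: M2 = (E_a ⊕ E_b) ⊕ M1.
 31 XOR 115 = 108
143 XOR 101 = 234
247 XOR 114 = 133
158 XOR 118 = 232
 15 XOR 101 = 106
106 XOR 114 =  24
232 XOR  32 = 200
116 XOR 116 =   0
163 XOR 111 = 204
 69 XOR 107 =  46

6c ea 85 e8 6a 18 c8 00 cc 2e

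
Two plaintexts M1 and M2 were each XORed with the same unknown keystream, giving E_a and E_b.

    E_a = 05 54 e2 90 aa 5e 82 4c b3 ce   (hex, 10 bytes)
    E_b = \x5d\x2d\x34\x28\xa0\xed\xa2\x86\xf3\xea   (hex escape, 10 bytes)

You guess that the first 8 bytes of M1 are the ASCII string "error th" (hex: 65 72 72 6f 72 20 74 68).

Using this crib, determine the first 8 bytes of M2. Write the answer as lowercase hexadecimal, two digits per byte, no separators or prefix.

First, E_a ⊕ E_b = (M1 ⊕ K) ⊕ (M2 ⊕ K) = M1 ⊕ M2, so the key drops out. Then M2 = (M1 ⊕ M2) ⊕ M1 over the first 8 bytes.
byte 0: (05 xor 5d) xor 65 = 58 xor 65 = 3d
byte 1: (54 xor 2d) xor 72 = 79 xor 72 = 0b
byte 2: (e2 xor 34) xor 72 = d6 xor 72 = a4
byte 3: (90 xor 28) xor 6f = b8 xor 6f = d7
byte 4: (aa xor a0) xor 72 = 0a xor 72 = 78
byte 5: (5e xor ed) xor 20 = b3 xor 20 = 93
byte 6: (82 xor a2) xor 74 = 20 xor 74 = 54
byte 7: (4c xor 86) xor 68 = ca xor 68 = a2

3d0ba4d7789354a2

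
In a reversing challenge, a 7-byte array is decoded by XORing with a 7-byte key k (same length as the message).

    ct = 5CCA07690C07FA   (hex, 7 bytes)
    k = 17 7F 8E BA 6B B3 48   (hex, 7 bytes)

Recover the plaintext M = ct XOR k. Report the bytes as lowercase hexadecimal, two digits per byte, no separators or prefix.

4bb589d367b4b2

5c ^ 17 = 4b
ca ^ 7f = b5
07 ^ 8e = 89
69 ^ ba = d3
0c ^ 6b = 67
07 ^ b3 = b4
fa ^ 48 = b2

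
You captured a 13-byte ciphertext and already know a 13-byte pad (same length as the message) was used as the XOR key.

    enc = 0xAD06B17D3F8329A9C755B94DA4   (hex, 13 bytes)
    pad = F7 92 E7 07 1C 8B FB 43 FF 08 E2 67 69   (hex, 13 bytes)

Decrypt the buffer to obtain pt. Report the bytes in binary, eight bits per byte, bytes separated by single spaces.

XOR is its own inverse, so applying the key byte-wise gives the result directly.
10101101 ⊕ 11110111 = 01011010
00000110 ⊕ 10010010 = 10010100
10110001 ⊕ 11100111 = 01010110
01111101 ⊕ 00000111 = 01111010
00111111 ⊕ 00011100 = 00100011
10000011 ⊕ 10001011 = 00001000
00101001 ⊕ 11111011 = 11010010
10101001 ⊕ 01000011 = 11101010
11000111 ⊕ 11111111 = 00111000
01010101 ⊕ 00001000 = 01011101
10111001 ⊕ 11100010 = 01011011
01001101 ⊕ 01100111 = 00101010
10100100 ⊕ 01101001 = 11001101

01011010 10010100 01010110 01111010 00100011 00001000 11010010 11101010 00111000 01011101 01011011 00101010 11001101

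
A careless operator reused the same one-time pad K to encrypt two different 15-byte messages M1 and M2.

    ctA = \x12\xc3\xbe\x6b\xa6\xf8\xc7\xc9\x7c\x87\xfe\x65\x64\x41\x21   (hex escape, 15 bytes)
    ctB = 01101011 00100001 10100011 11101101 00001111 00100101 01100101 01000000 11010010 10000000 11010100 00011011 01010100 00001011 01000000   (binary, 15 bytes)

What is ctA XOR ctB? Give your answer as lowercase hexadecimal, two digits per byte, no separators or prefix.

ctA ⊕ ctB = (M1 ⊕ K) ⊕ (M2 ⊕ K) = M1 ⊕ M2 — the shared key cancels under XOR.
12 XOR 6b = 79
c3 XOR 21 = e2
be XOR a3 = 1d
6b XOR ed = 86
a6 XOR 0f = a9
f8 XOR 25 = dd
c7 XOR 65 = a2
c9 XOR 40 = 89
7c XOR d2 = ae
87 XOR 80 = 07
fe XOR d4 = 2a
65 XOR 1b = 7e
64 XOR 54 = 30
41 XOR 0b = 4a
21 XOR 40 = 61

79e21d86a9dda289ae072a7e304a61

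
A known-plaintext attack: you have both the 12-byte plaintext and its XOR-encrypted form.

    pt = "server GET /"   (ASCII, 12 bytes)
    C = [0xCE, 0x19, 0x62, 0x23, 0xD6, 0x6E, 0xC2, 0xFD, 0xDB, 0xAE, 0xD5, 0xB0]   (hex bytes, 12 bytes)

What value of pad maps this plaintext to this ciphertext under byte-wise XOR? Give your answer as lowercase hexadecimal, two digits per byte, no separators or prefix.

bd7c1055b31ce2ba9efaf59f

Since C = pt ⊕ pad, XORing both sides with pt gives pad = pt ⊕ C.
73 xor ce = bd
65 xor 19 = 7c
72 xor 62 = 10
76 xor 23 = 55
65 xor d6 = b3
72 xor 6e = 1c
20 xor c2 = e2
47 xor fd = ba
45 xor db = 9e
54 xor ae = fa
20 xor d5 = f5
2f xor b0 = 9f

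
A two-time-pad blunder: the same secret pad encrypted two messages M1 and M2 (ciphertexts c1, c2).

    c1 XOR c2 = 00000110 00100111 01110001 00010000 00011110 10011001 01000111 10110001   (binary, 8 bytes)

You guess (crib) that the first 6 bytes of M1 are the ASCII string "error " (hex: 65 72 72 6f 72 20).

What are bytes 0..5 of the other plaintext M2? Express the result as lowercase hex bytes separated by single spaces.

Since c1 ⊕ c2 = M1 ⊕ M2, XORing with the guessed M1 bytes yields the corresponding M2 bytes: M2 = (c1 ⊕ c2) ⊕ M1.
00000110 XOR 01100101 = 01100011
00100111 XOR 01110010 = 01010101
01110001 XOR 01110010 = 00000011
00010000 XOR 01101111 = 01111111
00011110 XOR 01110010 = 01101100
10011001 XOR 00100000 = 10111001

63 55 03 7f 6c b9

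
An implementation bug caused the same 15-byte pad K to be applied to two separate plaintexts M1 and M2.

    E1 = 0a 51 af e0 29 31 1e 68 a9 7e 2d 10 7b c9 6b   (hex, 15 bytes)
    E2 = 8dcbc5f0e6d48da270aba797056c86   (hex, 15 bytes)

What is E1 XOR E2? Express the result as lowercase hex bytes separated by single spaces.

87 9a 6a 10 cf e5 93 ca d9 d5 8a 87 7e a5 ed

E1 ⊕ E2 = (M1 ⊕ K) ⊕ (M2 ⊕ K) = M1 ⊕ M2 — the shared key cancels under XOR.
00001010 ⊕ 10001101 = 10000111
01010001 ⊕ 11001011 = 10011010
10101111 ⊕ 11000101 = 01101010
11100000 ⊕ 11110000 = 00010000
00101001 ⊕ 11100110 = 11001111
00110001 ⊕ 11010100 = 11100101
00011110 ⊕ 10001101 = 10010011
01101000 ⊕ 10100010 = 11001010
10101001 ⊕ 01110000 = 11011001
01111110 ⊕ 10101011 = 11010101
00101101 ⊕ 10100111 = 10001010
00010000 ⊕ 10010111 = 10000111
01111011 ⊕ 00000101 = 01111110
11001001 ⊕ 01101100 = 10100101
01101011 ⊕ 10000110 = 11101101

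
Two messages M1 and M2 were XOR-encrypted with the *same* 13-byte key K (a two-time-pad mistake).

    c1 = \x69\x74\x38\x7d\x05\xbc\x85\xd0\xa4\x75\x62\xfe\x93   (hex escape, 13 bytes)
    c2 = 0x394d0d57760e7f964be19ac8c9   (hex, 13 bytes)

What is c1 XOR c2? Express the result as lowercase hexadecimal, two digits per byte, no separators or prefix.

5039352a73b2fa46ef94f8365a

c1 ⊕ c2 = (M1 ⊕ K) ⊕ (M2 ⊕ K) = M1 ⊕ M2 — the shared key cancels under XOR.
105 ⊕  57 =  80
116 ⊕  77 =  57
 56 ⊕  13 =  53
125 ⊕  87 =  42
  5 ⊕ 118 = 115
188 ⊕  14 = 178
133 ⊕ 127 = 250
208 ⊕ 150 =  70
164 ⊕  75 = 239
117 ⊕ 225 = 148
 98 ⊕ 154 = 248
254 ⊕ 200 =  54
147 ⊕ 201 =  90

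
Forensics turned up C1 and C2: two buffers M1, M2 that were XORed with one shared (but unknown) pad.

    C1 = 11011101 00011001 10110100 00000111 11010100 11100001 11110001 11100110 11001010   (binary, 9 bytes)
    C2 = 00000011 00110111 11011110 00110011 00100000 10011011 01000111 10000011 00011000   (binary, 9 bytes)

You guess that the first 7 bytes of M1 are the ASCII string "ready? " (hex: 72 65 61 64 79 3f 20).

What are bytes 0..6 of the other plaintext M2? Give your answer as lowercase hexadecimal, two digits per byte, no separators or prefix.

ac4b0b508d4596

First, C1 ⊕ C2 = (M1 ⊕ K) ⊕ (M2 ⊕ K) = M1 ⊕ M2, so the key drops out. Then M2 = (M1 ⊕ M2) ⊕ M1 over the first 7 bytes.
byte 0: (dd xor 03) xor 72 = de xor 72 = ac
byte 1: (19 xor 37) xor 65 = 2e xor 65 = 4b
byte 2: (b4 xor de) xor 61 = 6a xor 61 = 0b
byte 3: (07 xor 33) xor 64 = 34 xor 64 = 50
byte 4: (d4 xor 20) xor 79 = f4 xor 79 = 8d
byte 5: (e1 xor 9b) xor 3f = 7a xor 3f = 45
byte 6: (f1 xor 47) xor 20 = b6 xor 20 = 96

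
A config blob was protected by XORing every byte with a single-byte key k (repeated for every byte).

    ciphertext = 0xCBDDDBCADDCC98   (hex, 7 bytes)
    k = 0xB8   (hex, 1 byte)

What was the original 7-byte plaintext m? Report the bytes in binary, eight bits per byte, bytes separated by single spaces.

The 1-byte key repeats, so the effective keystream is b8 b8 b8 b8 b8 b8 b8.
byte 0: 11001011 XOR 10111000 = 01110011
byte 1: 11011101 XOR 10111000 = 01100101
byte 2: 11011011 XOR 10111000 = 01100011
byte 3: 11001010 XOR 10111000 = 01110010
byte 4: 11011101 XOR 10111000 = 01100101
byte 5: 11001100 XOR 10111000 = 01110100
byte 6: 10011000 XOR 10111000 = 00100000

01110011 01100101 01100011 01110010 01100101 01110100 00100000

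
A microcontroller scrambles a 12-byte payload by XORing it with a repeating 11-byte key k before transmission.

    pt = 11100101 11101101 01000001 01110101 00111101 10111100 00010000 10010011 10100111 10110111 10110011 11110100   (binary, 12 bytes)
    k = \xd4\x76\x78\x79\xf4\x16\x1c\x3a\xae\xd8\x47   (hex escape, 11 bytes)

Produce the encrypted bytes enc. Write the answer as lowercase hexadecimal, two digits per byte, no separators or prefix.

The 11-byte key repeats, so the effective keystream is d4 76 78 79 f4 16 1c 3a ae d8 47 d4.
byte 0: 229 XOR 212 =  49
byte 1: 237 XOR 118 = 155
byte 2:  65 XOR 120 =  57
byte 3: 117 XOR 121 =  12
byte 4:  61 XOR 244 = 201
byte 5: 188 XOR  22 = 170
byte 6:  16 XOR  28 =  12
byte 7: 147 XOR  58 = 169
byte 8: 167 XOR 174 =   9
byte 9: 183 XOR 216 = 111
byte 10: 179 XOR  71 = 244
byte 11: 244 XOR 212 =  32

319b390cc9aa0ca9096ff420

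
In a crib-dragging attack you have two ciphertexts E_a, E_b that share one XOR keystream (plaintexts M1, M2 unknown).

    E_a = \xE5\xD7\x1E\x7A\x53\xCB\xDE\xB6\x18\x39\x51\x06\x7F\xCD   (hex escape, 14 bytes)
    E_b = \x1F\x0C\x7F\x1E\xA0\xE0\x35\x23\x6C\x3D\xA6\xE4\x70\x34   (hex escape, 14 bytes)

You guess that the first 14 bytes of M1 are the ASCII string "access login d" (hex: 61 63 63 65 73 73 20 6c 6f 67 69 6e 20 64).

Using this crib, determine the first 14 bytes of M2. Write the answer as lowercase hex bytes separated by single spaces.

9b b8 02 01 80 58 cb f9 1b 63 9e 8c 2f 9d

First, E_a ⊕ E_b = (M1 ⊕ K) ⊕ (M2 ⊕ K) = M1 ⊕ M2, so the key drops out. Then M2 = (M1 ⊕ M2) ⊕ M1 over the first 14 bytes.
byte 0: (e5 XOR 1f) XOR 61 = fa XOR 61 = 9b
byte 1: (d7 XOR 0c) XOR 63 = db XOR 63 = b8
byte 2: (1e XOR 7f) XOR 63 = 61 XOR 63 = 02
byte 3: (7a XOR 1e) XOR 65 = 64 XOR 65 = 01
byte 4: (53 XOR a0) XOR 73 = f3 XOR 73 = 80
byte 5: (cb XOR e0) XOR 73 = 2b XOR 73 = 58
byte 6: (de XOR 35) XOR 20 = eb XOR 20 = cb
byte 7: (b6 XOR 23) XOR 6c = 95 XOR 6c = f9
byte 8: (18 XOR 6c) XOR 6f = 74 XOR 6f = 1b
byte 9: (39 XOR 3d) XOR 67 = 04 XOR 67 = 63
byte 10: (51 XOR a6) XOR 69 = f7 XOR 69 = 9e
byte 11: (06 XOR e4) XOR 6e = e2 XOR 6e = 8c
byte 12: (7f XOR 70) XOR 20 = 0f XOR 20 = 2f
byte 13: (cd XOR 34) XOR 64 = f9 XOR 64 = 9d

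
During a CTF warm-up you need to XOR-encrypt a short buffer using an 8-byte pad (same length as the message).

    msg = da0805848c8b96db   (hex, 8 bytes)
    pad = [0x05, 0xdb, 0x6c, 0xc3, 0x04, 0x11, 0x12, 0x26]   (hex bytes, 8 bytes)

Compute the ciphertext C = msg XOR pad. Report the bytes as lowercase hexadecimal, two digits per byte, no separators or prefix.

dfd36947889a84fd

da XOR 05 = df
08 XOR db = d3
05 XOR 6c = 69
84 XOR c3 = 47
8c XOR 04 = 88
8b XOR 11 = 9a
96 XOR 12 = 84
db XOR 26 = fd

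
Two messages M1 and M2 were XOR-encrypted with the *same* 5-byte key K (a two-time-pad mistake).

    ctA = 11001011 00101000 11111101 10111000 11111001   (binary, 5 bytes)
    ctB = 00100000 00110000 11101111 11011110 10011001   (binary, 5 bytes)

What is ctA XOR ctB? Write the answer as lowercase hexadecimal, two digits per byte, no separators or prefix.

eb18126660

ctA ⊕ ctB = (M1 ⊕ K) ⊕ (M2 ⊕ K) = M1 ⊕ M2 — the shared key cancels under XOR.
byte 0: cb XOR 20 = eb
byte 1: 28 XOR 30 = 18
byte 2: fd XOR ef = 12
byte 3: b8 XOR de = 66
byte 4: f9 XOR 99 = 60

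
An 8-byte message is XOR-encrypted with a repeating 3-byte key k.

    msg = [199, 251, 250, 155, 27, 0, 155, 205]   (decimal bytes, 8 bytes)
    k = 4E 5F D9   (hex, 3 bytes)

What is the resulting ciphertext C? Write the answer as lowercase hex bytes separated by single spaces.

89 a4 23 d5 44 d9 d5 92

The 3-byte key repeats, so the effective keystream is 4e 5f d9 4e 5f d9 4e 5f.
byte 0: 11000111 ^ 01001110 = 10001001
byte 1: 11111011 ^ 01011111 = 10100100
byte 2: 11111010 ^ 11011001 = 00100011
byte 3: 10011011 ^ 01001110 = 11010101
byte 4: 00011011 ^ 01011111 = 01000100
byte 5: 00000000 ^ 11011001 = 11011001
byte 6: 10011011 ^ 01001110 = 11010101
byte 7: 11001101 ^ 01011111 = 10010010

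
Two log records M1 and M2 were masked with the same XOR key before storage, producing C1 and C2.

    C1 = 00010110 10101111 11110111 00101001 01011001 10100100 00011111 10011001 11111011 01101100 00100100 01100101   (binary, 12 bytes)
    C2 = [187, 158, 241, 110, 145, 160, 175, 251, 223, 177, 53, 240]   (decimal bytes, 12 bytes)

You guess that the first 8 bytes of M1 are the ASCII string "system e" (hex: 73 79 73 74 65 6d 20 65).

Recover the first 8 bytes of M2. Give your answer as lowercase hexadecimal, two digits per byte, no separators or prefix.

de487533ad699007

First, C1 ⊕ C2 = (M1 ⊕ K) ⊕ (M2 ⊕ K) = M1 ⊕ M2, so the key drops out. Then M2 = (M1 ⊕ M2) ⊕ M1 over the first 8 bytes.
byte 0: (16 xor bb) xor 73 = ad xor 73 = de
byte 1: (af xor 9e) xor 79 = 31 xor 79 = 48
byte 2: (f7 xor f1) xor 73 = 06 xor 73 = 75
byte 3: (29 xor 6e) xor 74 = 47 xor 74 = 33
byte 4: (59 xor 91) xor 65 = c8 xor 65 = ad
byte 5: (a4 xor a0) xor 6d = 04 xor 6d = 69
byte 6: (1f xor af) xor 20 = b0 xor 20 = 90
byte 7: (99 xor fb) xor 65 = 62 xor 65 = 07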